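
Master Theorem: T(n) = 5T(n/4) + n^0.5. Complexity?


a=5, b=4, c=0.5. log_4(5)=1.161 > c=0.5. Case 1: O(n^log_b(a)) = O(n^1.161)
Complexity: O(n^1.161)


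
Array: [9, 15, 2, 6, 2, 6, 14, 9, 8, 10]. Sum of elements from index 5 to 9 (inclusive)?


Prefix sums: [0, 9, 24, 26, 32, 34, 40, 54, 63, 71, 81]
Sum[5..9] = prefix[10] - prefix[5] = 81 - 34 = 47


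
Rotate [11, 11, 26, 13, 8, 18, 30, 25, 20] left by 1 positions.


Left rotate by 1: [11, 26, 13, 8, 18, 30, 25, 20, 11]


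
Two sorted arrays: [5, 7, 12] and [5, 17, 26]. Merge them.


Compare heads, take smaller each step.
Merged: [5, 5, 7, 12, 17, 26]


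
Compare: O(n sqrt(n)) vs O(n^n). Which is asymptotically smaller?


n^1.5 grows slower than n^n
O(n sqrt(n)) is asymptotically smaller; O(n^n) grows faster


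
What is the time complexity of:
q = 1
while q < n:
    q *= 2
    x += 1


Per nesting level: O(log n) = O(log n)
Complexity: O(log n)


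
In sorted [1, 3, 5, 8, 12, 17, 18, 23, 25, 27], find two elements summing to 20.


Two pointers: lo=0, hi=9
Found pair: (3, 17) summing to 20


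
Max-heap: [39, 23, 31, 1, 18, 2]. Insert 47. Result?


Append 47: [39, 23, 31, 1, 18, 2, 47]
Bubble up: swap idx 6(47) with idx 2(31); swap idx 2(47) with idx 0(39)
Result: [47, 23, 39, 1, 18, 2, 31]


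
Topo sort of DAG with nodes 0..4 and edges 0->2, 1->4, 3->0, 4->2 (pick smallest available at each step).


Kahn's algorithm, process smallest node first
Order: [1, 3, 0, 4, 2]


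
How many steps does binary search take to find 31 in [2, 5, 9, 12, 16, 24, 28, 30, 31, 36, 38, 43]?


Search for 31:
[0,11] mid=5 arr[5]=24
[6,11] mid=8 arr[8]=31
Total: 2 comparisons


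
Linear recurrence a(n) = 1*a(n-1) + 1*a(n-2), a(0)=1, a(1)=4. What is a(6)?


Build bottom-up:
...a(4)=14, a(5)=23, a(6)=1*23+1*14=37


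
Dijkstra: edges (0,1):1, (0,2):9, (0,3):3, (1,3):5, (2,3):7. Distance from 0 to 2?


Dijkstra from 0:
Distances: {0: 0, 1: 1, 2: 9, 3: 3}
Shortest distance to 2 = 9, path = [0, 2]


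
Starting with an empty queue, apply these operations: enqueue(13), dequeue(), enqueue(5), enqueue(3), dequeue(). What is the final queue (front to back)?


enqueue(13) -> [13]
dequeue() returns 13 -> []
enqueue(5) -> [5]
enqueue(3) -> [5, 3]
dequeue() returns 5 -> [3]
Final queue (front to back): [3]


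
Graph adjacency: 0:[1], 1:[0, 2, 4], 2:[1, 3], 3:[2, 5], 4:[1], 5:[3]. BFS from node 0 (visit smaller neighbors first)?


BFS queue: start with [0]
Visit order: [0, 1, 2, 4, 3, 5]


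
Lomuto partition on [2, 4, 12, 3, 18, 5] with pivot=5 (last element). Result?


Elements <= 5 go left of pivot.
Result: [2, 4, 3, 5, 18, 12], pivot at index 3


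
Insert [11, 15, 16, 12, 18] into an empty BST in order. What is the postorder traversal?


Root = 11; build tree by BST insertion.
Postorder traversal: [12, 18, 16, 15, 11]


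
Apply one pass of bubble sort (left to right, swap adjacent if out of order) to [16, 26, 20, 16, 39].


After one pass: [16, 20, 16, 26, 39]


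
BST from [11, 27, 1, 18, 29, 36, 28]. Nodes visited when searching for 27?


BST root = 11
Search for 27: compare at each node
Path: [11, 27]


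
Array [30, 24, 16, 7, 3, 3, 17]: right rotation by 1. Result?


Right rotate by 1: [17, 30, 24, 16, 7, 3, 3]


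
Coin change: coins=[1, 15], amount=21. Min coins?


dp[0]=0; dp[i]=1+min(dp[i-c] for c in coins)
...dp[16]=2, dp[17]=3, dp[18]=4, dp[19]=5, dp[20]=6, dp[21]=7
Minimum coins for 21 = 7


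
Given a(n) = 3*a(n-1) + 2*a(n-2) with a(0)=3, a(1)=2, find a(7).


Build bottom-up:
...a(5)=512, a(6)=1824, a(7)=3*1824+2*512=6496


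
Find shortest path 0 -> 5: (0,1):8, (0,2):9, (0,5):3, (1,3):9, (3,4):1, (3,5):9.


Dijkstra from 0:
Distances: {0: 0, 1: 8, 2: 9, 3: 12, 4: 13, 5: 3}
Shortest distance to 5 = 3, path = [0, 5]


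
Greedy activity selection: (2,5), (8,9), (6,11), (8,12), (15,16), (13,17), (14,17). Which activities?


Greedy: pick earliest-ending, then skip overlaps.
Selected (3 activities): [(2, 5), (8, 9), (15, 16)]


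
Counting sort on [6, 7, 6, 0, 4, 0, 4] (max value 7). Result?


Count array: [2, 0, 0, 0, 2, 0, 2, 1]
Reconstruct: [0, 0, 4, 4, 6, 6, 7]


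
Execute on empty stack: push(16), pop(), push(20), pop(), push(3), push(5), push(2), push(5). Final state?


push(16) -> [16]
pop() returns 16 -> []
push(20) -> [20]
pop() returns 20 -> []
push(3) -> [3]
push(5) -> [3, 5]
push(2) -> [3, 5, 2]
push(5) -> [3, 5, 2, 5]
Final stack (bottom to top): [3, 5, 2, 5]


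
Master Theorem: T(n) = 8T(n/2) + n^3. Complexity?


a=8, b=2, c=3. log_2(8)=3 = c=3. Case 2: O(n^c log n) = O(n^3 log n)
Complexity: O(n^3 log n)


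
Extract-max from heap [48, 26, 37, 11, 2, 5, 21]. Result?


Max = 48
Replace root with last, heapify down
Resulting heap: [37, 26, 21, 11, 2, 5]


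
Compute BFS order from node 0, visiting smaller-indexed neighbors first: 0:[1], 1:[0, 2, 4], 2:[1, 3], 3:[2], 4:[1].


BFS queue: start with [0]
Visit order: [0, 1, 2, 4, 3]


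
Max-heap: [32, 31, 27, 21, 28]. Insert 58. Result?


Append 58: [32, 31, 27, 21, 28, 58]
Bubble up: swap idx 5(58) with idx 2(27); swap idx 2(58) with idx 0(32)
Result: [58, 31, 32, 21, 28, 27]


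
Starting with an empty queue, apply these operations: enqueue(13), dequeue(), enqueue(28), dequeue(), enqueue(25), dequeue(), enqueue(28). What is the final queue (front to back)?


enqueue(13) -> [13]
dequeue() returns 13 -> []
enqueue(28) -> [28]
dequeue() returns 28 -> []
enqueue(25) -> [25]
dequeue() returns 25 -> []
enqueue(28) -> [28]
Final queue (front to back): [28]


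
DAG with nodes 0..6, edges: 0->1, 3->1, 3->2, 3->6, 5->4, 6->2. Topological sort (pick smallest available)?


Kahn's algorithm, process smallest node first
Order: [0, 3, 1, 5, 4, 6, 2]


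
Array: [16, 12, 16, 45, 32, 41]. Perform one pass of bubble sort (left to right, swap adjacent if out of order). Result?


After one pass: [12, 16, 16, 32, 41, 45]


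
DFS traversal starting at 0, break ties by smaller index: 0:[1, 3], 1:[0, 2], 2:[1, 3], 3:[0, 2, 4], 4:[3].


DFS stack-based: start with [0]
Visit order: [0, 1, 2, 3, 4]


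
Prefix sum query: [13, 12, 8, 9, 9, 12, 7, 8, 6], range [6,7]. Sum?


Prefix sums: [0, 13, 25, 33, 42, 51, 63, 70, 78, 84]
Sum[6..7] = prefix[8] - prefix[6] = 78 - 63 = 15


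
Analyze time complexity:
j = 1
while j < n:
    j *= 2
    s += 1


Per nesting level: O(log n) = O(log n)
Complexity: O(log n)


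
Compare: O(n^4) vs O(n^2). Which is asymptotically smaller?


quadratic grows slower than quartic
O(n^2) is asymptotically smaller; O(n^4) grows faster


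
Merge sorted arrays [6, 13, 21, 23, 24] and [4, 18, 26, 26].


Compare heads, take smaller each step.
Merged: [4, 6, 13, 18, 21, 23, 24, 26, 26]


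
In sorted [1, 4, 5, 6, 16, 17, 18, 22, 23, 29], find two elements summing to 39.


Two pointers: lo=0, hi=9
Found pair: (16, 23) summing to 39


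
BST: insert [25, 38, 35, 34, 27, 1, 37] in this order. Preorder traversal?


Root = 25; build tree by BST insertion.
Preorder traversal: [25, 1, 38, 35, 34, 27, 37]


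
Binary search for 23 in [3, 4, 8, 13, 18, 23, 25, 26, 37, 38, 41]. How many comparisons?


Search for 23:
[0,10] mid=5 arr[5]=23
Total: 1 comparisons


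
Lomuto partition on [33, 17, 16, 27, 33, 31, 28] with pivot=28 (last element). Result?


Elements <= 28 go left of pivot.
Result: [17, 16, 27, 28, 33, 31, 33], pivot at index 3


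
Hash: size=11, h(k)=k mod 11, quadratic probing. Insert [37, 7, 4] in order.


Insertions: 37->slot 4; 7->slot 7; 4->slot 5
Table: [None, None, None, None, 37, 4, None, 7, None, None, None]


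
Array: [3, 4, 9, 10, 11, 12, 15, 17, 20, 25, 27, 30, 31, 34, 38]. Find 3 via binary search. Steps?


Search for 3:
[0,14] mid=7 arr[7]=17
[0,6] mid=3 arr[3]=10
[0,2] mid=1 arr[1]=4
[0,0] mid=0 arr[0]=3
Total: 4 comparisons


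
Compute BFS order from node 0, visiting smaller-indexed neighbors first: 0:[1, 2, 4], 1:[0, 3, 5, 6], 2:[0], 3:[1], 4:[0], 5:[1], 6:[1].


BFS queue: start with [0]
Visit order: [0, 1, 2, 4, 3, 5, 6]


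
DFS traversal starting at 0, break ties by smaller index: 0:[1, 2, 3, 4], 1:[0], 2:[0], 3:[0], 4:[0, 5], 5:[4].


DFS stack-based: start with [0]
Visit order: [0, 1, 2, 3, 4, 5]


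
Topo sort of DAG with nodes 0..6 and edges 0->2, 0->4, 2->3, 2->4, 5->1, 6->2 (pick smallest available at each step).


Kahn's algorithm, process smallest node first
Order: [0, 5, 1, 6, 2, 3, 4]


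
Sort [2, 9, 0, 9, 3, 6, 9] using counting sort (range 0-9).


Count array: [1, 0, 1, 1, 0, 0, 1, 0, 0, 3]
Reconstruct: [0, 2, 3, 6, 9, 9, 9]


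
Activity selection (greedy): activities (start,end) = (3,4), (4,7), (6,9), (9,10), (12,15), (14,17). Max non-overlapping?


Greedy: pick earliest-ending, then skip overlaps.
Selected (4 activities): [(3, 4), (4, 7), (9, 10), (12, 15)]


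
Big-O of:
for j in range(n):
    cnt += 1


Per nesting level: O(n) = O(n)
Complexity: O(n)


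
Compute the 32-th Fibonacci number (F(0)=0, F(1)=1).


F(n)=F(n-1)+F(n-2)
...F(30)=832040, F(31)=1346269, F(32)=2178309


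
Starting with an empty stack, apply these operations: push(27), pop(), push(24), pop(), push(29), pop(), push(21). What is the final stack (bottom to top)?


push(27) -> [27]
pop() returns 27 -> []
push(24) -> [24]
pop() returns 24 -> []
push(29) -> [29]
pop() returns 29 -> []
push(21) -> [21]
Final stack (bottom to top): [21]


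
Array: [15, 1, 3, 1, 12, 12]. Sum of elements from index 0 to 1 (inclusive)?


Prefix sums: [0, 15, 16, 19, 20, 32, 44]
Sum[0..1] = prefix[2] - prefix[0] = 16 - 0 = 16


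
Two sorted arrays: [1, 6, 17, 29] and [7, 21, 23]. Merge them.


Compare heads, take smaller each step.
Merged: [1, 6, 7, 17, 21, 23, 29]


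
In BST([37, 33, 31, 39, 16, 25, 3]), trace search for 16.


BST root = 37
Search for 16: compare at each node
Path: [37, 33, 31, 16]


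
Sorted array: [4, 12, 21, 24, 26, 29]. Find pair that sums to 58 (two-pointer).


Two pointers: lo=0, hi=5
No pair sums to 58


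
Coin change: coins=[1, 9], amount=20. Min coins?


dp[0]=0; dp[i]=1+min(dp[i-c] for c in coins)
...dp[15]=7, dp[16]=8, dp[17]=9, dp[18]=2, dp[19]=3, dp[20]=4
Minimum coins for 20 = 4


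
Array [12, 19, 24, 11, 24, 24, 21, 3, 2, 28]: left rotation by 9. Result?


Left rotate by 9: [28, 12, 19, 24, 11, 24, 24, 21, 3, 2]


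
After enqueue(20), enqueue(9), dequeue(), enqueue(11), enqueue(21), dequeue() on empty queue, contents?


enqueue(20) -> [20]
enqueue(9) -> [20, 9]
dequeue() returns 20 -> [9]
enqueue(11) -> [9, 11]
enqueue(21) -> [9, 11, 21]
dequeue() returns 9 -> [11, 21]
Final queue (front to back): [11, 21]


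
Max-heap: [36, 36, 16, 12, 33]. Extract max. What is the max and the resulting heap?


Max = 36
Replace root with last, heapify down
Resulting heap: [36, 33, 16, 12]


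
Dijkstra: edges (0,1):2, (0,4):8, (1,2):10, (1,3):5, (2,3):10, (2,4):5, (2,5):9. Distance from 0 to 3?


Dijkstra from 0:
Distances: {0: 0, 1: 2, 2: 12, 3: 7, 4: 8, 5: 21}
Shortest distance to 3 = 7, path = [0, 1, 3]


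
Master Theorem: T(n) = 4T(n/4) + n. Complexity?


a=4, b=4, c=1. log_4(4)=1 = c=1. Case 2: O(n^c log n) = O(n log n)
Complexity: O(n log n)


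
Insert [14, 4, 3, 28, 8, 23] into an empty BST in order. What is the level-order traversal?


Root = 14; build tree by BST insertion.
Level-Order traversal: [14, 4, 28, 3, 8, 23]


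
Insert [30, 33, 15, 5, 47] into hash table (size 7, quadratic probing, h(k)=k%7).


Insertions: 30->slot 2; 33->slot 5; 15->slot 1; 5->slot 6; 47->slot 0
Table: [47, 15, 30, None, None, 33, 5]


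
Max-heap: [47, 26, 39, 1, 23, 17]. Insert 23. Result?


Append 23: [47, 26, 39, 1, 23, 17, 23]
Bubble up: no swaps needed
Result: [47, 26, 39, 1, 23, 17, 23]


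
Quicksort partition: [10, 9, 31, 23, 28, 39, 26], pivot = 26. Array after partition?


Elements <= 26 go left of pivot.
Result: [10, 9, 23, 26, 28, 39, 31], pivot at index 3


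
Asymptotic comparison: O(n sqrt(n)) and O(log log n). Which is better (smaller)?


double-logarithmic grows slower than n^1.5
O(log log n) is asymptotically smaller; O(n sqrt(n)) grows faster


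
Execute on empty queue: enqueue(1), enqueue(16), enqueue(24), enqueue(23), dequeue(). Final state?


enqueue(1) -> [1]
enqueue(16) -> [1, 16]
enqueue(24) -> [1, 16, 24]
enqueue(23) -> [1, 16, 24, 23]
dequeue() returns 1 -> [16, 24, 23]
Final queue (front to back): [16, 24, 23]


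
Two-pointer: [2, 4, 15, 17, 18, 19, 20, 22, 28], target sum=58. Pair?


Two pointers: lo=0, hi=8
No pair sums to 58


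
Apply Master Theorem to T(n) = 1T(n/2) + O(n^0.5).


a=1, b=2, c=0.5. log_2(1)=0 < c=0.5. Case 3: O(n^c) = O(sqrt(n))
Complexity: O(sqrt(n))


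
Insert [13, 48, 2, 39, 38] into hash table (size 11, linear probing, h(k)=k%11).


Insertions: 13->slot 2; 48->slot 4; 2->slot 3; 39->slot 6; 38->slot 5
Table: [None, None, 13, 2, 48, 38, 39, None, None, None, None]


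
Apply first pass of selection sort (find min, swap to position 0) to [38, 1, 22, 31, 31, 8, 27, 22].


After one pass: [1, 38, 22, 31, 31, 8, 27, 22]


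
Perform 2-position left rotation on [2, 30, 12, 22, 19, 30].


Left rotate by 2: [12, 22, 19, 30, 2, 30]


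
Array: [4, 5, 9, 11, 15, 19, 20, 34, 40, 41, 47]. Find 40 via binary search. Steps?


Search for 40:
[0,10] mid=5 arr[5]=19
[6,10] mid=8 arr[8]=40
Total: 2 comparisons


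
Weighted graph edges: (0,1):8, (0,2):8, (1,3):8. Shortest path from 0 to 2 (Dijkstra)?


Dijkstra from 0:
Distances: {0: 0, 1: 8, 2: 8, 3: 16}
Shortest distance to 2 = 8, path = [0, 2]


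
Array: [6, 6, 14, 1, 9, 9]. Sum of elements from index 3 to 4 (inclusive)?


Prefix sums: [0, 6, 12, 26, 27, 36, 45]
Sum[3..4] = prefix[5] - prefix[3] = 36 - 26 = 10


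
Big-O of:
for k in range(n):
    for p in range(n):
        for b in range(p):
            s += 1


Per nesting level: O(n) * O(n) * O(n) [triangular over p] = O(n^3)
Complexity: O(n^3)


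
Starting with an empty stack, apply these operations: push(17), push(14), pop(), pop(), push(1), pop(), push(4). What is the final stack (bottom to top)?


push(17) -> [17]
push(14) -> [17, 14]
pop() returns 14 -> [17]
pop() returns 17 -> []
push(1) -> [1]
pop() returns 1 -> []
push(4) -> [4]
Final stack (bottom to top): [4]


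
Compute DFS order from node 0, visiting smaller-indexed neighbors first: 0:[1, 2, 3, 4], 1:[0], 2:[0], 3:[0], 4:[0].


DFS stack-based: start with [0]
Visit order: [0, 1, 2, 3, 4]


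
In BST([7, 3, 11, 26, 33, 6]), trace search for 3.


BST root = 7
Search for 3: compare at each node
Path: [7, 3]


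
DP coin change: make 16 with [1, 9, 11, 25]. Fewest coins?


dp[0]=0; dp[i]=1+min(dp[i-c] for c in coins)
...dp[11]=1, dp[12]=2, dp[13]=3, dp[14]=4, dp[15]=5, dp[16]=6
Minimum coins for 16 = 6


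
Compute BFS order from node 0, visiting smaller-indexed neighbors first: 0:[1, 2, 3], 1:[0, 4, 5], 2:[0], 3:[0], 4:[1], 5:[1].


BFS queue: start with [0]
Visit order: [0, 1, 2, 3, 4, 5]


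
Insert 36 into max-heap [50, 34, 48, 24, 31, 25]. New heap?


Append 36: [50, 34, 48, 24, 31, 25, 36]
Bubble up: no swaps needed
Result: [50, 34, 48, 24, 31, 25, 36]


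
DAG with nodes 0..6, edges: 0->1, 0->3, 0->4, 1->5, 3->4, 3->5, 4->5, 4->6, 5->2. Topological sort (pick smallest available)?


Kahn's algorithm, process smallest node first
Order: [0, 1, 3, 4, 5, 2, 6]


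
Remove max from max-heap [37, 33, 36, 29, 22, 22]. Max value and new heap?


Max = 37
Replace root with last, heapify down
Resulting heap: [36, 33, 22, 29, 22]


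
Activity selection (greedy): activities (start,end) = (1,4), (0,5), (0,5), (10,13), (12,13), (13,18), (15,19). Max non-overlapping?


Greedy: pick earliest-ending, then skip overlaps.
Selected (3 activities): [(1, 4), (10, 13), (13, 18)]


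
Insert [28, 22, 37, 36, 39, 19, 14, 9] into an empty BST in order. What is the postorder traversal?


Root = 28; build tree by BST insertion.
Postorder traversal: [9, 14, 19, 22, 36, 39, 37, 28]


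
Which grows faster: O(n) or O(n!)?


linear grows slower than factorial
O(n) is asymptotically smaller; O(n!) grows faster


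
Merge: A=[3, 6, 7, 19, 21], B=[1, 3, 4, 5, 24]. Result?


Compare heads, take smaller each step.
Merged: [1, 3, 3, 4, 5, 6, 7, 19, 21, 24]


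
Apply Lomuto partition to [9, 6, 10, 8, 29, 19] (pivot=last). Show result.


Elements <= 19 go left of pivot.
Result: [9, 6, 10, 8, 19, 29], pivot at index 4


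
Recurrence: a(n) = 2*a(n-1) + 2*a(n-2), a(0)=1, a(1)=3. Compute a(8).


Build bottom-up:
...a(6)=448, a(7)=1224, a(8)=2*1224+2*448=3344


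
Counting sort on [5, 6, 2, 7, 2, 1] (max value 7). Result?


Count array: [0, 1, 2, 0, 0, 1, 1, 1]
Reconstruct: [1, 2, 2, 5, 6, 7]


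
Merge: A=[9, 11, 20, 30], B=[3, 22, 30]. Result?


Compare heads, take smaller each step.
Merged: [3, 9, 11, 20, 22, 30, 30]


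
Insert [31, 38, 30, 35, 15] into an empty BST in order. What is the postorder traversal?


Root = 31; build tree by BST insertion.
Postorder traversal: [15, 30, 35, 38, 31]


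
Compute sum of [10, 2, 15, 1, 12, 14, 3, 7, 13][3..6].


Prefix sums: [0, 10, 12, 27, 28, 40, 54, 57, 64, 77]
Sum[3..6] = prefix[7] - prefix[3] = 57 - 27 = 30


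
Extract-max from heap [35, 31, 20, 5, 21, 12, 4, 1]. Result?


Max = 35
Replace root with last, heapify down
Resulting heap: [31, 21, 20, 5, 1, 12, 4]


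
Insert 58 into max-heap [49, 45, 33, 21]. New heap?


Append 58: [49, 45, 33, 21, 58]
Bubble up: swap idx 4(58) with idx 1(45); swap idx 1(58) with idx 0(49)
Result: [58, 49, 33, 21, 45]


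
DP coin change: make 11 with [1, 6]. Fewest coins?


dp[0]=0; dp[i]=1+min(dp[i-c] for c in coins)
...dp[6]=1, dp[7]=2, dp[8]=3, dp[9]=4, dp[10]=5, dp[11]=6
Minimum coins for 11 = 6


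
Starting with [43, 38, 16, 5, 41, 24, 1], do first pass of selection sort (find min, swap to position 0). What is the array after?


After one pass: [1, 38, 16, 5, 41, 24, 43]


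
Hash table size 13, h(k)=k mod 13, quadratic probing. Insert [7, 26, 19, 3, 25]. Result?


Insertions: 7->slot 7; 26->slot 0; 19->slot 6; 3->slot 3; 25->slot 12
Table: [26, None, None, 3, None, None, 19, 7, None, None, None, None, 25]


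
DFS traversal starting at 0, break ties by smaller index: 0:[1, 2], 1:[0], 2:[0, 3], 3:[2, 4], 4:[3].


DFS stack-based: start with [0]
Visit order: [0, 1, 2, 3, 4]


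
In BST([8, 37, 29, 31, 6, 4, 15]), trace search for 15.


BST root = 8
Search for 15: compare at each node
Path: [8, 37, 29, 15]


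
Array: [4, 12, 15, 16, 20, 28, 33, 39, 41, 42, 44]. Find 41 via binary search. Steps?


Search for 41:
[0,10] mid=5 arr[5]=28
[6,10] mid=8 arr[8]=41
Total: 2 comparisons


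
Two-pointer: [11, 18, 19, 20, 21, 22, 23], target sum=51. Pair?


Two pointers: lo=0, hi=6
No pair sums to 51


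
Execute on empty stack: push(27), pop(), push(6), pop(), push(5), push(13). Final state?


push(27) -> [27]
pop() returns 27 -> []
push(6) -> [6]
pop() returns 6 -> []
push(5) -> [5]
push(13) -> [5, 13]
Final stack (bottom to top): [5, 13]


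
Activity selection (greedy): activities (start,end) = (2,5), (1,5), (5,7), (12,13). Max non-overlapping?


Greedy: pick earliest-ending, then skip overlaps.
Selected (3 activities): [(2, 5), (5, 7), (12, 13)]


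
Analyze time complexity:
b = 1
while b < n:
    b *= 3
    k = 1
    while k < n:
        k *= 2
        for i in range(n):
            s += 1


Per nesting level: O(log n) * O(log n) * O(n) = O(n (log n)^2)
Complexity: O(n (log n)^2)


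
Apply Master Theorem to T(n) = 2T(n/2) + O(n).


a=2, b=2, c=1. log_2(2)=1 = c=1. Case 2: O(n^c log n) = O(n log n)
Complexity: O(n log n)


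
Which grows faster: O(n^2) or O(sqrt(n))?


sublinear grows slower than quadratic
O(sqrt(n)) is asymptotically smaller; O(n^2) grows faster


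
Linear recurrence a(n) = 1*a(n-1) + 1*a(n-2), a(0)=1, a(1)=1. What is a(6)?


Build bottom-up:
...a(4)=5, a(5)=8, a(6)=1*8+1*5=13


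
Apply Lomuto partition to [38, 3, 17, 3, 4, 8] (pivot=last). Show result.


Elements <= 8 go left of pivot.
Result: [3, 3, 4, 8, 17, 38], pivot at index 3


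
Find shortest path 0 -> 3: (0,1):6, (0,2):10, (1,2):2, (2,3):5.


Dijkstra from 0:
Distances: {0: 0, 1: 6, 2: 8, 3: 13}
Shortest distance to 3 = 13, path = [0, 1, 2, 3]


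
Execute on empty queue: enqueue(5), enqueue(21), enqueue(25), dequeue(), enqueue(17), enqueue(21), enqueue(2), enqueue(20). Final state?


enqueue(5) -> [5]
enqueue(21) -> [5, 21]
enqueue(25) -> [5, 21, 25]
dequeue() returns 5 -> [21, 25]
enqueue(17) -> [21, 25, 17]
enqueue(21) -> [21, 25, 17, 21]
enqueue(2) -> [21, 25, 17, 21, 2]
enqueue(20) -> [21, 25, 17, 21, 2, 20]
Final queue (front to back): [21, 25, 17, 21, 2, 20]


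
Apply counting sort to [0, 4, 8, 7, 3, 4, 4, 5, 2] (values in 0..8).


Count array: [1, 0, 1, 1, 3, 1, 0, 1, 1]
Reconstruct: [0, 2, 3, 4, 4, 4, 5, 7, 8]


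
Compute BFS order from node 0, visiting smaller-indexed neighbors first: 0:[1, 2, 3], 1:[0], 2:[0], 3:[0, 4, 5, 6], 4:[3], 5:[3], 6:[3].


BFS queue: start with [0]
Visit order: [0, 1, 2, 3, 4, 5, 6]


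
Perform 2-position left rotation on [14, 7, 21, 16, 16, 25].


Left rotate by 2: [21, 16, 16, 25, 14, 7]


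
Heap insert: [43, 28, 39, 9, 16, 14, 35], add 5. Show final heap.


Append 5: [43, 28, 39, 9, 16, 14, 35, 5]
Bubble up: no swaps needed
Result: [43, 28, 39, 9, 16, 14, 35, 5]


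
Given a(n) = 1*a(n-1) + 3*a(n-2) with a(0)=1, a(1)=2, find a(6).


Build bottom-up:
...a(4)=26, a(5)=59, a(6)=1*59+3*26=137


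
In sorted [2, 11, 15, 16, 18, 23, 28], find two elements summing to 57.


Two pointers: lo=0, hi=6
No pair sums to 57


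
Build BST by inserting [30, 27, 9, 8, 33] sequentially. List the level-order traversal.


Root = 30; build tree by BST insertion.
Level-Order traversal: [30, 27, 33, 9, 8]


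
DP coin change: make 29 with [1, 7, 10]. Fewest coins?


dp[0]=0; dp[i]=1+min(dp[i-c] for c in coins)
...dp[24]=3, dp[25]=4, dp[26]=5, dp[27]=3, dp[28]=4, dp[29]=5
Minimum coins for 29 = 5


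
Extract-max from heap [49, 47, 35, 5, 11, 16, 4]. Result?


Max = 49
Replace root with last, heapify down
Resulting heap: [47, 11, 35, 5, 4, 16]


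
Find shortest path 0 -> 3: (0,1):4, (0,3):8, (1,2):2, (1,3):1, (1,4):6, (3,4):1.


Dijkstra from 0:
Distances: {0: 0, 1: 4, 2: 6, 3: 5, 4: 6}
Shortest distance to 3 = 5, path = [0, 1, 3]


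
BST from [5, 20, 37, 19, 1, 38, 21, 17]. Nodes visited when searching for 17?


BST root = 5
Search for 17: compare at each node
Path: [5, 20, 19, 17]


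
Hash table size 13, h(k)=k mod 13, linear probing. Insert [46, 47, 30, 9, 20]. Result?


Insertions: 46->slot 7; 47->slot 8; 30->slot 4; 9->slot 9; 20->slot 10
Table: [None, None, None, None, 30, None, None, 46, 47, 9, 20, None, None]


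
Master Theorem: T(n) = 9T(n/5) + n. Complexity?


a=9, b=5, c=1. log_5(9)=1.365 > c=1. Case 1: O(n^log_b(a)) = O(n^1.365)
Complexity: O(n^1.365)


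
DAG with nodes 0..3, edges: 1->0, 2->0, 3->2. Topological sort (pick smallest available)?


Kahn's algorithm, process smallest node first
Order: [1, 3, 2, 0]


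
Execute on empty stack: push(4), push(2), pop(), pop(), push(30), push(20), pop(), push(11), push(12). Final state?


push(4) -> [4]
push(2) -> [4, 2]
pop() returns 2 -> [4]
pop() returns 4 -> []
push(30) -> [30]
push(20) -> [30, 20]
pop() returns 20 -> [30]
push(11) -> [30, 11]
push(12) -> [30, 11, 12]
Final stack (bottom to top): [30, 11, 12]


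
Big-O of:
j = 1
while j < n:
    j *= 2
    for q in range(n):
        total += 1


Per nesting level: O(log n) * O(n) = O(n log n)
Complexity: O(n log n)


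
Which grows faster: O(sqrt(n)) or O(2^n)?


sublinear grows slower than exponential
O(sqrt(n)) is asymptotically smaller; O(2^n) grows faster


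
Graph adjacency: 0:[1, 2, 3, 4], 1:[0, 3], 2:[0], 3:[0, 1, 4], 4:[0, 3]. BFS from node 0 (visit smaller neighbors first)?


BFS queue: start with [0]
Visit order: [0, 1, 2, 3, 4]


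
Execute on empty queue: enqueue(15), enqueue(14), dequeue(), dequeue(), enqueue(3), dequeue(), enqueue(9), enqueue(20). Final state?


enqueue(15) -> [15]
enqueue(14) -> [15, 14]
dequeue() returns 15 -> [14]
dequeue() returns 14 -> []
enqueue(3) -> [3]
dequeue() returns 3 -> []
enqueue(9) -> [9]
enqueue(20) -> [9, 20]
Final queue (front to back): [9, 20]


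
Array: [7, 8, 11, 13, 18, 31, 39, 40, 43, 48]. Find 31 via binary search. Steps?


Search for 31:
[0,9] mid=4 arr[4]=18
[5,9] mid=7 arr[7]=40
[5,6] mid=5 arr[5]=31
Total: 3 comparisons


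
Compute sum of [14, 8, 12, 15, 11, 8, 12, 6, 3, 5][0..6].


Prefix sums: [0, 14, 22, 34, 49, 60, 68, 80, 86, 89, 94]
Sum[0..6] = prefix[7] - prefix[0] = 80 - 0 = 80


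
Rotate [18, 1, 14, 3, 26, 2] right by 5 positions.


Right rotate by 5: [1, 14, 3, 26, 2, 18]


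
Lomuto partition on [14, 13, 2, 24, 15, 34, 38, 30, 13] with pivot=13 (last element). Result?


Elements <= 13 go left of pivot.
Result: [13, 2, 13, 24, 15, 34, 38, 30, 14], pivot at index 2


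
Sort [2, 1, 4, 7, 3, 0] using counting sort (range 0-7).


Count array: [1, 1, 1, 1, 1, 0, 0, 1]
Reconstruct: [0, 1, 2, 3, 4, 7]


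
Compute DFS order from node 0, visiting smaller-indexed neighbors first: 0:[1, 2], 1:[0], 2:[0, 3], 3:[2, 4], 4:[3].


DFS stack-based: start with [0]
Visit order: [0, 1, 2, 3, 4]


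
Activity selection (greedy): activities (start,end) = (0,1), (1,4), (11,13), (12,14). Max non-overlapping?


Greedy: pick earliest-ending, then skip overlaps.
Selected (3 activities): [(0, 1), (1, 4), (11, 13)]


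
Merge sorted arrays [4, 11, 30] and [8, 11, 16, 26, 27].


Compare heads, take smaller each step.
Merged: [4, 8, 11, 11, 16, 26, 27, 30]


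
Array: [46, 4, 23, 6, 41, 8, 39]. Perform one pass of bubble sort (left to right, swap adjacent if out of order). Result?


After one pass: [4, 23, 6, 41, 8, 39, 46]


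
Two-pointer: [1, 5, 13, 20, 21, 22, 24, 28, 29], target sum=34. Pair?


Two pointers: lo=0, hi=8
Found pair: (5, 29) summing to 34


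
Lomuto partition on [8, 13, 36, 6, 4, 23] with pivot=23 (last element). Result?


Elements <= 23 go left of pivot.
Result: [8, 13, 6, 4, 23, 36], pivot at index 4


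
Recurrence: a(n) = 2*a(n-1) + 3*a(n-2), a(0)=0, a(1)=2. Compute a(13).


Build bottom-up:
...a(11)=88574, a(12)=265720, a(13)=2*265720+3*88574=797162


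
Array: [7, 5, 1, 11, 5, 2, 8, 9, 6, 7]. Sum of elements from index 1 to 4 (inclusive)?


Prefix sums: [0, 7, 12, 13, 24, 29, 31, 39, 48, 54, 61]
Sum[1..4] = prefix[5] - prefix[1] = 29 - 7 = 22


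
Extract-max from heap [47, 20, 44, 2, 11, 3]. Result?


Max = 47
Replace root with last, heapify down
Resulting heap: [44, 20, 3, 2, 11]


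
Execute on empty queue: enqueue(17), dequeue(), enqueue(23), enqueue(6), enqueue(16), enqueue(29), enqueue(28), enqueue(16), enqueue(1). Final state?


enqueue(17) -> [17]
dequeue() returns 17 -> []
enqueue(23) -> [23]
enqueue(6) -> [23, 6]
enqueue(16) -> [23, 6, 16]
enqueue(29) -> [23, 6, 16, 29]
enqueue(28) -> [23, 6, 16, 29, 28]
enqueue(16) -> [23, 6, 16, 29, 28, 16]
enqueue(1) -> [23, 6, 16, 29, 28, 16, 1]
Final queue (front to back): [23, 6, 16, 29, 28, 16, 1]


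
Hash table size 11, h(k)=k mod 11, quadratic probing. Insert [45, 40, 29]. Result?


Insertions: 45->slot 1; 40->slot 7; 29->slot 8
Table: [None, 45, None, None, None, None, None, 40, 29, None, None]


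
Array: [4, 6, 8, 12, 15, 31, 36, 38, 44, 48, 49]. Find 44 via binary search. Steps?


Search for 44:
[0,10] mid=5 arr[5]=31
[6,10] mid=8 arr[8]=44
Total: 2 comparisons


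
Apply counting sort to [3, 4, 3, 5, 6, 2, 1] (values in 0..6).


Count array: [0, 1, 1, 2, 1, 1, 1]
Reconstruct: [1, 2, 3, 3, 4, 5, 6]


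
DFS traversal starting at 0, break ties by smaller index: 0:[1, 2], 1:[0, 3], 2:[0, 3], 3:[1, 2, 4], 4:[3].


DFS stack-based: start with [0]
Visit order: [0, 1, 3, 2, 4]


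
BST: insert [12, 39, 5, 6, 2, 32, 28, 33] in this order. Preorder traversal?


Root = 12; build tree by BST insertion.
Preorder traversal: [12, 5, 2, 6, 39, 32, 28, 33]


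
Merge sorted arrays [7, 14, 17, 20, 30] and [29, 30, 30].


Compare heads, take smaller each step.
Merged: [7, 14, 17, 20, 29, 30, 30, 30]


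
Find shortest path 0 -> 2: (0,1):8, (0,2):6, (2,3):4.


Dijkstra from 0:
Distances: {0: 0, 1: 8, 2: 6, 3: 10}
Shortest distance to 2 = 6, path = [0, 2]


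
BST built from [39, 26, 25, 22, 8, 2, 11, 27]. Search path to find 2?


BST root = 39
Search for 2: compare at each node
Path: [39, 26, 25, 22, 8, 2]


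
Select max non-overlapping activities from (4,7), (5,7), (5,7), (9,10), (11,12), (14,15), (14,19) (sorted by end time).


Greedy: pick earliest-ending, then skip overlaps.
Selected (4 activities): [(4, 7), (9, 10), (11, 12), (14, 15)]


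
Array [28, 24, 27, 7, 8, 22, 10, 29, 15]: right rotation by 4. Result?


Right rotate by 4: [22, 10, 29, 15, 28, 24, 27, 7, 8]


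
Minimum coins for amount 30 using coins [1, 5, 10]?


dp[0]=0; dp[i]=1+min(dp[i-c] for c in coins)
...dp[25]=3, dp[26]=4, dp[27]=5, dp[28]=6, dp[29]=7, dp[30]=3
Minimum coins for 30 = 3


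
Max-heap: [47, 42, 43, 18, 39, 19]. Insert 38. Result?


Append 38: [47, 42, 43, 18, 39, 19, 38]
Bubble up: no swaps needed
Result: [47, 42, 43, 18, 39, 19, 38]


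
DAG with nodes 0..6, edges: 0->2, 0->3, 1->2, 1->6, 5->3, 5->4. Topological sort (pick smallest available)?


Kahn's algorithm, process smallest node first
Order: [0, 1, 2, 5, 3, 4, 6]


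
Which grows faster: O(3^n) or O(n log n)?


linearithmic grows slower than exponential (base 3)
O(n log n) is asymptotically smaller; O(3^n) grows faster


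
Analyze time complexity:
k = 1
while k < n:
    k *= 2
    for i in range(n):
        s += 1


Per nesting level: O(log n) * O(n) = O(n log n)
Complexity: O(n log n)


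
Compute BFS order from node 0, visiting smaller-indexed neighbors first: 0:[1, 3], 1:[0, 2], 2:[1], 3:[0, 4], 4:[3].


BFS queue: start with [0]
Visit order: [0, 1, 3, 2, 4]


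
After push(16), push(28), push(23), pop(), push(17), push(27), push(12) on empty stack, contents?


push(16) -> [16]
push(28) -> [16, 28]
push(23) -> [16, 28, 23]
pop() returns 23 -> [16, 28]
push(17) -> [16, 28, 17]
push(27) -> [16, 28, 17, 27]
push(12) -> [16, 28, 17, 27, 12]
Final stack (bottom to top): [16, 28, 17, 27, 12]


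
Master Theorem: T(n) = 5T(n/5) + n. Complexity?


a=5, b=5, c=1. log_5(5)=1 = c=1. Case 2: O(n^c log n) = O(n log n)
Complexity: O(n log n)


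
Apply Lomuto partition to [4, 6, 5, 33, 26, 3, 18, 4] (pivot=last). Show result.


Elements <= 4 go left of pivot.
Result: [4, 3, 4, 33, 26, 6, 18, 5], pivot at index 2


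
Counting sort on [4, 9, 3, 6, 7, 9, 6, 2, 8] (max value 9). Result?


Count array: [0, 0, 1, 1, 1, 0, 2, 1, 1, 2]
Reconstruct: [2, 3, 4, 6, 6, 7, 8, 9, 9]


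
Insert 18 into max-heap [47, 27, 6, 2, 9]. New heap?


Append 18: [47, 27, 6, 2, 9, 18]
Bubble up: swap idx 5(18) with idx 2(6)
Result: [47, 27, 18, 2, 9, 6]


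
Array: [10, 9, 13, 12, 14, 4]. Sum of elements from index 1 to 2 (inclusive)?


Prefix sums: [0, 10, 19, 32, 44, 58, 62]
Sum[1..2] = prefix[3] - prefix[1] = 32 - 10 = 22


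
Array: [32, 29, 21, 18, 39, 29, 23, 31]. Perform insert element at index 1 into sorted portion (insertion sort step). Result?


After one pass: [29, 32, 21, 18, 39, 29, 23, 31]


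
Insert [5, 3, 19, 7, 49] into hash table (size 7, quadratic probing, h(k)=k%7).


Insertions: 5->slot 5; 3->slot 3; 19->slot 6; 7->slot 0; 49->slot 1
Table: [7, 49, None, 3, None, 5, 19]


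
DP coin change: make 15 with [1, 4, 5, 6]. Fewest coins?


dp[0]=0; dp[i]=1+min(dp[i-c] for c in coins)
...dp[10]=2, dp[11]=2, dp[12]=2, dp[13]=3, dp[14]=3, dp[15]=3
Minimum coins for 15 = 3


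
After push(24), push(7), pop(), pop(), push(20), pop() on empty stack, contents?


push(24) -> [24]
push(7) -> [24, 7]
pop() returns 7 -> [24]
pop() returns 24 -> []
push(20) -> [20]
pop() returns 20 -> []
Final stack (bottom to top): []


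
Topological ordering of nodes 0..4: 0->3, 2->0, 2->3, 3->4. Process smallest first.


Kahn's algorithm, process smallest node first
Order: [1, 2, 0, 3, 4]


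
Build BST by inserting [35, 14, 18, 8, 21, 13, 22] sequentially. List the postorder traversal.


Root = 35; build tree by BST insertion.
Postorder traversal: [13, 8, 22, 21, 18, 14, 35]


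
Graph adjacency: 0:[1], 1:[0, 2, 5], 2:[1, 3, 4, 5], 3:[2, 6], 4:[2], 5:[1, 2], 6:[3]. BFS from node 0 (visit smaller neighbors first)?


BFS queue: start with [0]
Visit order: [0, 1, 2, 5, 3, 4, 6]


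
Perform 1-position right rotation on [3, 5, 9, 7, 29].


Right rotate by 1: [29, 3, 5, 9, 7]


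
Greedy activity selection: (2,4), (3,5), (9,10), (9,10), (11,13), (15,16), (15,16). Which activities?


Greedy: pick earliest-ending, then skip overlaps.
Selected (4 activities): [(2, 4), (9, 10), (11, 13), (15, 16)]


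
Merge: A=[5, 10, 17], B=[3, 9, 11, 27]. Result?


Compare heads, take smaller each step.
Merged: [3, 5, 9, 10, 11, 17, 27]


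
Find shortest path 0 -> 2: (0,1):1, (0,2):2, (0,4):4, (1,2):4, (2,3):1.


Dijkstra from 0:
Distances: {0: 0, 1: 1, 2: 2, 3: 3, 4: 4}
Shortest distance to 2 = 2, path = [0, 2]


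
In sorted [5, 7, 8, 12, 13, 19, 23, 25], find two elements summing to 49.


Two pointers: lo=0, hi=7
No pair sums to 49


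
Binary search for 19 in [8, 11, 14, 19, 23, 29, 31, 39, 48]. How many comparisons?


Search for 19:
[0,8] mid=4 arr[4]=23
[0,3] mid=1 arr[1]=11
[2,3] mid=2 arr[2]=14
[3,3] mid=3 arr[3]=19
Total: 4 comparisons


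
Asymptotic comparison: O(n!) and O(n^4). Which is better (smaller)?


quartic grows slower than factorial
O(n^4) is asymptotically smaller; O(n!) grows faster


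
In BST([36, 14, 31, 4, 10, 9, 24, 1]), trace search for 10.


BST root = 36
Search for 10: compare at each node
Path: [36, 14, 4, 10]


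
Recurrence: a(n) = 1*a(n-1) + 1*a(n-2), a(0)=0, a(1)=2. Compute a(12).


Build bottom-up:
...a(10)=110, a(11)=178, a(12)=1*178+1*110=288


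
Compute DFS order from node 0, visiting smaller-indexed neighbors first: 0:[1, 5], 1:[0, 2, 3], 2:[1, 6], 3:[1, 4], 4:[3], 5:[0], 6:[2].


DFS stack-based: start with [0]
Visit order: [0, 1, 2, 6, 3, 4, 5]


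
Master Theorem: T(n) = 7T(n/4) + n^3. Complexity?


a=7, b=4, c=3. log_4(7)=1.404 < c=3. Case 3: O(n^c) = O(n^3)
Complexity: O(n^3)


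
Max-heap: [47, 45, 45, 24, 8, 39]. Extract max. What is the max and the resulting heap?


Max = 47
Replace root with last, heapify down
Resulting heap: [45, 39, 45, 24, 8]


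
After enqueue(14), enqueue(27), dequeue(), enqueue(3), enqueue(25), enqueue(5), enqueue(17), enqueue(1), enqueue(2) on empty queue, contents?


enqueue(14) -> [14]
enqueue(27) -> [14, 27]
dequeue() returns 14 -> [27]
enqueue(3) -> [27, 3]
enqueue(25) -> [27, 3, 25]
enqueue(5) -> [27, 3, 25, 5]
enqueue(17) -> [27, 3, 25, 5, 17]
enqueue(1) -> [27, 3, 25, 5, 17, 1]
enqueue(2) -> [27, 3, 25, 5, 17, 1, 2]
Final queue (front to back): [27, 3, 25, 5, 17, 1, 2]


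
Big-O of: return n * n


Analysis: constant-time operation, no loop
Complexity: O(1)


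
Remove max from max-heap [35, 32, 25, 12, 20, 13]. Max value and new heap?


Max = 35
Replace root with last, heapify down
Resulting heap: [32, 20, 25, 12, 13]


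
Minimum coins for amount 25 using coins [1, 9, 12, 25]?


dp[0]=0; dp[i]=1+min(dp[i-c] for c in coins)
...dp[20]=4, dp[21]=2, dp[22]=3, dp[23]=4, dp[24]=2, dp[25]=1
Minimum coins for 25 = 1


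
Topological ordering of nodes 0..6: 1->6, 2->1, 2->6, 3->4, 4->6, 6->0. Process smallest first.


Kahn's algorithm, process smallest node first
Order: [2, 1, 3, 4, 5, 6, 0]


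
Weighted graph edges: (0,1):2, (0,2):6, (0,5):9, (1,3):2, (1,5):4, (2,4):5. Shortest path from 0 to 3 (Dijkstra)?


Dijkstra from 0:
Distances: {0: 0, 1: 2, 2: 6, 3: 4, 4: 11, 5: 6}
Shortest distance to 3 = 4, path = [0, 1, 3]


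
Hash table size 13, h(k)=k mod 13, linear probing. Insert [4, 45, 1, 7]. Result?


Insertions: 4->slot 4; 45->slot 6; 1->slot 1; 7->slot 7
Table: [None, 1, None, None, 4, None, 45, 7, None, None, None, None, None]


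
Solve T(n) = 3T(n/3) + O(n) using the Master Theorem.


a=3, b=3, c=1. log_3(3)=1 = c=1. Case 2: O(n^c log n) = O(n log n)
Complexity: O(n log n)


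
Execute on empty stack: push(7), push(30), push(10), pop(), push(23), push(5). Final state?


push(7) -> [7]
push(30) -> [7, 30]
push(10) -> [7, 30, 10]
pop() returns 10 -> [7, 30]
push(23) -> [7, 30, 23]
push(5) -> [7, 30, 23, 5]
Final stack (bottom to top): [7, 30, 23, 5]


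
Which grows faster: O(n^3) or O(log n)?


logarithmic grows slower than cubic
O(log n) is asymptotically smaller; O(n^3) grows faster


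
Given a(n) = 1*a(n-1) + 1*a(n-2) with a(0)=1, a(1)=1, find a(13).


Build bottom-up:
...a(11)=144, a(12)=233, a(13)=1*233+1*144=377


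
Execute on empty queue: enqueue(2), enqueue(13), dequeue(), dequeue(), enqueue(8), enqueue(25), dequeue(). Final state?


enqueue(2) -> [2]
enqueue(13) -> [2, 13]
dequeue() returns 2 -> [13]
dequeue() returns 13 -> []
enqueue(8) -> [8]
enqueue(25) -> [8, 25]
dequeue() returns 8 -> [25]
Final queue (front to back): [25]


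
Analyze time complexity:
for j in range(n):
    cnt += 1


Per nesting level: O(n) = O(n)
Complexity: O(n)


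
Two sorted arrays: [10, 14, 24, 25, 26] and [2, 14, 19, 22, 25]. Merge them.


Compare heads, take smaller each step.
Merged: [2, 10, 14, 14, 19, 22, 24, 25, 25, 26]


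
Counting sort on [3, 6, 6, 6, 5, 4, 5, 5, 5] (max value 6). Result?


Count array: [0, 0, 0, 1, 1, 4, 3]
Reconstruct: [3, 4, 5, 5, 5, 5, 6, 6, 6]


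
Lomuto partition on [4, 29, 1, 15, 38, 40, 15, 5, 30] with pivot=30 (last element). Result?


Elements <= 30 go left of pivot.
Result: [4, 29, 1, 15, 15, 5, 30, 40, 38], pivot at index 6


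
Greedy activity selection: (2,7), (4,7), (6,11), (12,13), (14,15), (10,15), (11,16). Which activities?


Greedy: pick earliest-ending, then skip overlaps.
Selected (3 activities): [(2, 7), (12, 13), (14, 15)]


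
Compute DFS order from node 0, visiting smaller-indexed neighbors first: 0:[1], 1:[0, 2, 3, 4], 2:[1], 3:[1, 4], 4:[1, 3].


DFS stack-based: start with [0]
Visit order: [0, 1, 2, 3, 4]


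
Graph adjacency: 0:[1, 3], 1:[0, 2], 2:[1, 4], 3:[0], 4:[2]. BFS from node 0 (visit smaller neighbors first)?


BFS queue: start with [0]
Visit order: [0, 1, 3, 2, 4]


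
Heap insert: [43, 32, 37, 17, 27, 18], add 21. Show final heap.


Append 21: [43, 32, 37, 17, 27, 18, 21]
Bubble up: no swaps needed
Result: [43, 32, 37, 17, 27, 18, 21]


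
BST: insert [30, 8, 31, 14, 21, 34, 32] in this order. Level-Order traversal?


Root = 30; build tree by BST insertion.
Level-Order traversal: [30, 8, 31, 14, 34, 21, 32]


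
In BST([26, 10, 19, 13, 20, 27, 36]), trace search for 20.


BST root = 26
Search for 20: compare at each node
Path: [26, 10, 19, 20]


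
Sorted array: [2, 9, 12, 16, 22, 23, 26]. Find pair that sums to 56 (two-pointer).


Two pointers: lo=0, hi=6
No pair sums to 56


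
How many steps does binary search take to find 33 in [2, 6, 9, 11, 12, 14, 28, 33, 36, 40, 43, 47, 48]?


Search for 33:
[0,12] mid=6 arr[6]=28
[7,12] mid=9 arr[9]=40
[7,8] mid=7 arr[7]=33
Total: 3 comparisons
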